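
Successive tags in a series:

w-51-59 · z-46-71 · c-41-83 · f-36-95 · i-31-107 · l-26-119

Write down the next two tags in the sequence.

o-21-131, r-16-143

Letter: w, z, c, f, i, l → o → r (letters move forward 3 places in the alphabet, wrapping Z→A).
Second component — −5 each step: 51, 46, 41, 36, 31, 26 → 21 → 16.
Third component: +12 each step; 59, 71, 83, 95, 107, 119 → 131 → 143.
So the next two tags are o-21-131 and r-16-143.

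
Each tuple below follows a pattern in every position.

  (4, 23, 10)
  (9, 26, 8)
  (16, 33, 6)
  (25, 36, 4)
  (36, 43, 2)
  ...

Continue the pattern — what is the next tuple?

(49, 46, 0)

First slot: 4, 9, 16, 25, 36 → 49 (perfect squares: 2², 3², 4², …).
Second slot: alternating steps +3, +7, +3, +7, …, so 23, 26, 33, 36, 43 → 46.
Third slot goes 10, 8, 6, 4, 2 → 0 (−2 each step).
Putting it together: (49, 46, 0).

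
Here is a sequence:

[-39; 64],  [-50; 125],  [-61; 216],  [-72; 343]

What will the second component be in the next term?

Second component: 64, 125, 216, 343 → 512 (perfect cubes: 4³, 5³, 6³, …).

512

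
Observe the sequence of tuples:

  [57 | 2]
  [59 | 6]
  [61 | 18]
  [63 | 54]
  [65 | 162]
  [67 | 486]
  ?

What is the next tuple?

[69 | 1458]

First component: +2 each step; 57, 59, 61, 63, 65, 67 → 69.
Second component: ×3 each step, so 2, 6, 18, 54, 162, 486 → 1458.
Combining the parts gives [69 | 1458].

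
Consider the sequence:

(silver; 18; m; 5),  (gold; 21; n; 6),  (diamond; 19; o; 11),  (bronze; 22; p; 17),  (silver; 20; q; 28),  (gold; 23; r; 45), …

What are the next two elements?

(diamond; 21; s; 73), (bronze; 24; t; 118)

For the rank, repeats silver → gold → diamond → bronze: silver, gold, diamond, bronze, silver, gold → diamond → bronze.
Second value: alternating steps +3, −2, +3, −2, …, so 18, 21, 19, 22, 20, 23 → 21 → 24.
Letter: m, n, o, p, q, r → s → t (letters move forward 1 place in the alphabet).
Fourth value: each term is the sum of the two before it; 5, 6, 11, 17, 28, 45 → 73 → 118.
So the next two elements are (diamond; 21; s; 73) and (bronze; 24; t; 118).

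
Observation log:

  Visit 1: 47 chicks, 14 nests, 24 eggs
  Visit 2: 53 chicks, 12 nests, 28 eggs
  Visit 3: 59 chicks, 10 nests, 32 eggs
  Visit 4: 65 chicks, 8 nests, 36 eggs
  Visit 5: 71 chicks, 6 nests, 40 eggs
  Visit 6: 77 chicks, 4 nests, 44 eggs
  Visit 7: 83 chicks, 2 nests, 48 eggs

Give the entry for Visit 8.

Chicks: +6 each step; 47, 53, 59, 65, 71, 77, 83 → 89.
Nests — −2 each step: 14, 12, 10, 8, 6, 4, 2 → 0.
Eggs: +4 each step, so 24, 28, 32, 36, 40, 44, 48 → 52.
Combining the parts gives 89 chicks, 0 nests, 52 eggs.

89 chicks, 0 nests, 52 eggs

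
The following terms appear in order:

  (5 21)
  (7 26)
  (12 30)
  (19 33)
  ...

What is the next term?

(31 35)

First component: 5, 7, 12, 19 → 31 (each term is the sum of the two before it).
Second component: 21, 26, 30, 33 → 35 (differences are 5, 4, 3, … (decreasing by 1 each time)).
Combining the parts gives (31 35).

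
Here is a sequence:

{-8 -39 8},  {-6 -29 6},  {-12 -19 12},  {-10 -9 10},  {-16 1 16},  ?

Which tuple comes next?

First coordinate — alternating steps +2, −6, +2, −6, …: -8, -6, -12, -10, -16 → -14.
Second coordinate: -39, -29, -19, -9, 1 → 11 (+10 each step).
Third coordinate goes 8, 6, 12, 10, 16 → 14 (always the negative of the first coordinate).
Putting it together: {-14 11 14}.

{-14 11 14}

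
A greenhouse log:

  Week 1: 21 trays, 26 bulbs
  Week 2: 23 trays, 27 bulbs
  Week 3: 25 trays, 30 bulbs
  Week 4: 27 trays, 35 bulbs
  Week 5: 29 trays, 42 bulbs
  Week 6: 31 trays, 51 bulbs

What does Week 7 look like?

33 trays, 62 bulbs

Trays: +2 each step; 21, 23, 25, 27, 29, 31 → 33.
Bulbs: 26, 27, 30, 35, 42, 51 → 62 (differences are 1, 3, 5, … (increasing by 2 each time)).
So the next record is 33 trays, 62 bulbs.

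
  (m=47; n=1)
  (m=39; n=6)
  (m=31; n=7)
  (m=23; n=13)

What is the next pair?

(m=15; n=20)

M: 47, 39, 31, 23 → 15 (−8 each step).
N: each term is the sum of the two before it; 1, 6, 7, 13 → 20.
Putting it together: (m=15; n=20).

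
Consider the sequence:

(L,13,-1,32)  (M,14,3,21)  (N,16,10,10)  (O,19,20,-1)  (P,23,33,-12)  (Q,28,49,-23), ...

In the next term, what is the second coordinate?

Second coordinate: 13, 14, 16, 19, 23, 28 → 34 (differences are 1, 2, 3, … (increasing by 1 each time)).

34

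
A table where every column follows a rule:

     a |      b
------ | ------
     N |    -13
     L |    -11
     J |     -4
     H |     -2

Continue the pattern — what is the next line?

F  5

Column a goes N, L, J, H → F (letters move back 2 places in the alphabet).
Column b: -13, -11, -4, -2 → 5 (alternating steps +2, +7, +2, +7, …).
So the next line is F  5.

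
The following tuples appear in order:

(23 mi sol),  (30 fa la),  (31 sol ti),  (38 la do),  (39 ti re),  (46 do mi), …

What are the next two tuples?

(47 re fa), (54 mi sol)

First entry — alternating steps +7, +1, +7, +1, …: 23, 30, 31, 38, 39, 46 → 47 → 54.
First note: runs through the solfège scale do→ti; mi, fa, sol, la, ti, do → re → mi.
For the second note, runs through the solfège scale do→ti: sol, la, ti, do, re, mi → fa → sol.
Putting the parts together: (47 re fa) and then (54 mi sol).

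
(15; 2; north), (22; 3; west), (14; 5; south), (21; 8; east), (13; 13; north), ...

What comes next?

First entry: 15, 22, 14, 21, 13 → 20 (alternating steps +7, −8, +7, −8, …).
Second entry: each term is the sum of the two before it; 2, 3, 5, 8, 13 → 21.
Direction: north, west, south, east, north → west (repeats north → west → south → east).
Putting it together: (20; 21; west).

(20; 21; west)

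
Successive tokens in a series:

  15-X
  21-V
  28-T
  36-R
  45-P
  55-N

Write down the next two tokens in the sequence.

First component: 15, 21, 28, 36, 45, 55 → 66 → 78 (differences are 6, 7, 8, … (increasing by 1 each time)).
Letter: X, V, T, R, P, N → L → J (letters move back 2 places in the alphabet).
Putting the parts together: 66-L and then 78-J.

66-L, 78-J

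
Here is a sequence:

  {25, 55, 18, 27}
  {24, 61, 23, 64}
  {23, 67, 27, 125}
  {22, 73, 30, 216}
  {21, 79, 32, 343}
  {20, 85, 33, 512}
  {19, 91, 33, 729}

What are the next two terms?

First part: −1 each step; 25, 24, 23, 22, 21, 20, 19 → 18 → 17.
Second part — +6 each step: 55, 61, 67, 73, 79, 85, 91 → 97 → 103.
Third part: differences are 5, 4, 3, … (decreasing by 1 each time), so 18, 23, 27, 30, 32, 33, 33 → 32 → 30.
Fourth part: perfect cubes: 3³, 4³, 5³, …; 27, 64, 125, 216, 343, 512, 729 → 1000 → 1331.
So the next two terms are {18, 97, 32, 1000} and {17, 103, 30, 1331}.

{18, 97, 32, 1000}, {17, 103, 30, 1331}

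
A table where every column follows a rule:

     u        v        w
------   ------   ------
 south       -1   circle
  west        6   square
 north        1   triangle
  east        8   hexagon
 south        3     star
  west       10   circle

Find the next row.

north  5  square

Column u: south, west, north, east, south, west → north (repeats south → west → north → east).
Column v — alternating steps +7, −5, +7, −5, …: -1, 6, 1, 8, 3, 10 → 5.
For the column w, repeats circle → square → triangle → hexagon → star: circle, square, triangle, hexagon, star, circle → square.
Putting it together: north  5  square.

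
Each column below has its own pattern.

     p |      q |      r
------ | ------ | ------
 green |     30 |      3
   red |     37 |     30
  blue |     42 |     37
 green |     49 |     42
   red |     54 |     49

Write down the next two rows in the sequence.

blue  61  54; green  66  61

For the column p, repeats green → red → blue: green, red, blue, green, red → blue → green.
Column q: alternating steps +7, +5, +7, +5, …, so 30, 37, 42, 49, 54 → 61 → 66.
Column r — always the previous value of the column q: 3, 30, 37, 42, 49 → 54 → 61.
So the next two rows are blue  61  54 and green  66  61.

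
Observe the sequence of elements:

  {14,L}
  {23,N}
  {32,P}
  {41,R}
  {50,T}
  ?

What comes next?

{59,V}

First coordinate — +9 each step: 14, 23, 32, 41, 50 → 59.
Letter: letters move forward 2 places in the alphabet, so L, N, P, R, T → V.
Combining the parts gives {59,V}.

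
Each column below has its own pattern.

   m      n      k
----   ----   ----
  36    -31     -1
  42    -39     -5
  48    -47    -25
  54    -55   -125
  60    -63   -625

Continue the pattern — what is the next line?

For the column m, +6 each step: 36, 42, 48, 54, 60 → 66.
Column n — −8 each step: -31, -39, -47, -55, -63 → -71.
Column k: ×5 each step, so -1, -5, -25, -125, -625 → -3125.
Putting it together: 66  -71  -3125.

66  -71  -3125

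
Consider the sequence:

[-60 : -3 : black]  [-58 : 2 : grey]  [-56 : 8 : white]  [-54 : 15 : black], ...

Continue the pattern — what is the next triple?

[-52 : 23 : grey]

First entry — +2 each step: -60, -58, -56, -54 → -52.
Second entry: differences are 5, 6, 7, … (increasing by 1 each time); -3, 2, 8, 15 → 23.
Shade — repeats black → grey → white: black, grey, white, black → grey.
Putting it together: [-52 : 23 : grey].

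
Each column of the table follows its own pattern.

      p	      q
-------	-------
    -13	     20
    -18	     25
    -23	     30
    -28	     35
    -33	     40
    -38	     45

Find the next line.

-43  50

For the column p, −5 each step: -13, -18, -23, -28, -33, -38 → -43.
Column q: 20, 25, 30, 35, 40, 45 → 50 (together with the column p always sums to 7).
Putting it together: -43  50.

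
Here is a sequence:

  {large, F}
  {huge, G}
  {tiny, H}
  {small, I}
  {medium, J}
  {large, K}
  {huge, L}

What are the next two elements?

{tiny, M}, {small, N}

Size: repeats large → huge → tiny → small → medium; large, huge, tiny, small, medium, large, huge → tiny → small.
Letter goes F, G, H, I, J, K, L → M → N (letters move forward 1 place in the alphabet).
So the next two elements are {tiny, M} and {small, N}.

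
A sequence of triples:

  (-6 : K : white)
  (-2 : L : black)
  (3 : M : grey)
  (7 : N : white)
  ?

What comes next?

For the first slot, alternating steps +4, +5, +4, +5, …: -6, -2, 3, 7 → 12.
Letter: letters move forward 1 place in the alphabet, so K, L, M, N → O.
Shade goes white, black, grey, white → black (repeats white → black → grey).
Putting it together: (12 : O : black).

(12 : O : black)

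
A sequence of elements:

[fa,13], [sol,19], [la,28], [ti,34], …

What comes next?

[do,43]

Note — runs through the solfège scale do→ti: fa, sol, la, ti → do.
Second component — alternating steps +6, +9, +6, +9, …: 13, 19, 28, 34 → 43.
Combining the parts gives [do,43].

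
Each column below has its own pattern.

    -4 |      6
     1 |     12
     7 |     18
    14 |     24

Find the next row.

First component — differences are 5, 6, 7, … (increasing by 1 each time): -4, 1, 7, 14 → 22.
Second component: +6 each step, so 6, 12, 18, 24 → 30.
So the next row is 22  30.

22  30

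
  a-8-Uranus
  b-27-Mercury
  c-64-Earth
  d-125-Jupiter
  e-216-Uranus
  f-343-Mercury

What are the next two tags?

g-512-Earth then h-729-Jupiter

Letter: letters move forward 1 place in the alphabet, so a, b, c, d, e, f → g → h.
Second component goes 8, 27, 64, 125, 216, 343 → 512 → 729 (perfect cubes: 2³, 3³, 4³, …).
Planet: Uranus, Mercury, Earth, Jupiter, Uranus, Mercury → Earth → Jupiter (repeats Uranus → Mercury → Earth → Jupiter).
So the next two tags are g-512-Earth and h-729-Jupiter.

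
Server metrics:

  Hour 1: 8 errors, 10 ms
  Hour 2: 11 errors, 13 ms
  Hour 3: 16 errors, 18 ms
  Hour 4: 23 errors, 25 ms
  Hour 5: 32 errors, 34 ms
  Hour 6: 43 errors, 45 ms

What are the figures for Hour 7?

Errors goes 8, 11, 16, 23, 32, 43 → 56 (differences are 3, 5, 7, … (increasing by 2 each time)).
Ms — always 2 more than the errors: 10, 13, 18, 25, 34, 45 → 58.
Putting it together: 56 errors, 58 ms.

56 errors, 58 ms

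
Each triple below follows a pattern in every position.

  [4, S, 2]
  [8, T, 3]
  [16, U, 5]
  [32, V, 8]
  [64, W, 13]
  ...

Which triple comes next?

First value: ×2 each step; 4, 8, 16, 32, 64 → 128.
Letter: letters move forward 1 place in the alphabet; S, T, U, V, W → X.
Third value goes 2, 3, 5, 8, 13 → 21 (each term is the sum of the two before it).
Putting it together: [128, X, 21].

[128, X, 21]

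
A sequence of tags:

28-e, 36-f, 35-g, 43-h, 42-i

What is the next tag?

First component: alternating steps +8, −1, +8, −1, …, so 28, 36, 35, 43, 42 → 50.
Letter: letters move forward 1 place in the alphabet, so e, f, g, h, i → j.
Putting it together: 50-j.

50-j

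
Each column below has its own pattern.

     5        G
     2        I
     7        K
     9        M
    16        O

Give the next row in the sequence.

25  Q

First component: each term is the sum of the two before it; 5, 2, 7, 9, 16 → 25.
For the letter, letters move forward 2 places in the alphabet: G, I, K, M, O → Q.
So the next row is 25  Q.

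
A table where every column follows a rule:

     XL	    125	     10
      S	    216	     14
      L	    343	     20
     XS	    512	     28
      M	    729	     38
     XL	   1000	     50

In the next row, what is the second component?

1331

Second component: perfect cubes: 5³, 6³, 7³, …, so 125, 216, 343, 512, 729, 1000 → 1331.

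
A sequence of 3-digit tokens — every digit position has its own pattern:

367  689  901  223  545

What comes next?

867

First digit — +3 each step, mod 10: 3, 6, 9, 2, 5 → 8.
Second digit: 6, 8, 0, 2, 4 → 6 (+2 each step, mod 10).
Third digit: +2 each step, mod 10; 7, 9, 1, 3, 5 → 7.
Combining the parts gives 867.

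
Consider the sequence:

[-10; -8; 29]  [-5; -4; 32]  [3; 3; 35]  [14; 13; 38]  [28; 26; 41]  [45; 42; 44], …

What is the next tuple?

[65; 61; 47]

First part — differences are 5, 8, 11, … (increasing by 3 each time): -10, -5, 3, 14, 28, 45 → 65.
For the second part, differences are 4, 7, 10, … (increasing by 3 each time): -8, -4, 3, 13, 26, 42 → 61.
Third part: +3 each step, so 29, 32, 35, 38, 41, 44 → 47.
Combining the parts gives [65; 61; 47].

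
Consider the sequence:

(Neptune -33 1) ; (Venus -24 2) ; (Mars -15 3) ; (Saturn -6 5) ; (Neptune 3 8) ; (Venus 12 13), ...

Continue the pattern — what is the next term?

Planet: repeats Neptune → Venus → Mars → Saturn, so Neptune, Venus, Mars, Saturn, Neptune, Venus → Mars.
Second part goes -33, -24, -15, -6, 3, 12 → 21 (+9 each step).
Third part: each term is the sum of the two before it; 1, 2, 3, 5, 8, 13 → 21.
So the next term is (Mars 21 21).

(Mars 21 21)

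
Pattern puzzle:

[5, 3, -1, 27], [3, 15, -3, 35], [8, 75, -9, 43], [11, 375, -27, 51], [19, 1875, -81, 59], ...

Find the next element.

[30, 9375, -243, 67]

First entry goes 5, 3, 8, 11, 19 → 30 (each term is the sum of the two before it).
Second entry: 3, 15, 75, 375, 1875 → 9375 (×5 each step).
Third entry goes -1, -3, -9, -27, -81 → -243 (×3 each step).
For the fourth entry, +8 each step: 27, 35, 43, 51, 59 → 67.
Combining the parts gives [30, 9375, -243, 67].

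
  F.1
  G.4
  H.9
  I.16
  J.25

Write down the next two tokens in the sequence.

Letter: letters move forward 1 place in the alphabet; F, G, H, I, J → K → L.
Second component: perfect squares: 1², 2², 3², …, so 1, 4, 9, 16, 25 → 36 → 49.
So the next two tokens are K.36 and L.49.

K.36, L.49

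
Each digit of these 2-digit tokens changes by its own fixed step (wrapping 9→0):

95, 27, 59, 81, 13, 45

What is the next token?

First digit: +3 each step, mod 10; 9, 2, 5, 8, 1, 4 → 7.
For the second digit, +2 each step, mod 10: 5, 7, 9, 1, 3, 5 → 7.
Putting it together: 77.

77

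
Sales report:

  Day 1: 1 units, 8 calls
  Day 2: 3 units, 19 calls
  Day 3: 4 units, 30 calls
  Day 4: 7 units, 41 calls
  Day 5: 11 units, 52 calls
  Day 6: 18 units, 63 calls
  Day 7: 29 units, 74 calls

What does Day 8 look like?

47 units, 85 calls

Units: each term is the sum of the two before it, so 1, 3, 4, 7, 11, 18, 29 → 47.
Calls — +11 each step: 8, 19, 30, 41, 52, 63, 74 → 85.
Combining the parts gives 47 units, 85 calls.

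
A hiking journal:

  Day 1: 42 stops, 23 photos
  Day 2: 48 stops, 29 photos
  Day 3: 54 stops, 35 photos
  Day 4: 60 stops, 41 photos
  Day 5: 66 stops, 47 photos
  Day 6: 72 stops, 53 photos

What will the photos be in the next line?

Photos: 23, 29, 35, 41, 47, 53 → 59 (+6 each step).

59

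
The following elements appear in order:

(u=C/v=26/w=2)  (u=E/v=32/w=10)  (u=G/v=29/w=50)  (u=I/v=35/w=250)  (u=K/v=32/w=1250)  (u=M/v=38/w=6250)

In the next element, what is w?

31250

For the u, letters move forward 2 places in the alphabet: C, E, G, I, K, M → O.
V — alternating steps +6, −3, +6, −3, …: 26, 32, 29, 35, 32, 38 → 35.
W — ×5 each step: 2, 10, 50, 250, 1250, 6250 → 31250.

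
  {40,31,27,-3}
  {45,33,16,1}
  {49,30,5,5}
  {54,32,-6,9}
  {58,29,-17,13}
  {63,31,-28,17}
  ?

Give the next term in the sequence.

First coordinate: alternating steps +5, +4, +5, +4, …, so 40, 45, 49, 54, 58, 63 → 67.
Second coordinate: alternating steps +2, −3, +2, −3, …, so 31, 33, 30, 32, 29, 31 → 28.
Third coordinate — −11 each step: 27, 16, 5, -6, -17, -28 → -39.
Fourth coordinate: -3, 1, 5, 9, 13, 17 → 21 (+4 each step).
So the next term is {67,28,-39,21}.

{67,28,-39,21}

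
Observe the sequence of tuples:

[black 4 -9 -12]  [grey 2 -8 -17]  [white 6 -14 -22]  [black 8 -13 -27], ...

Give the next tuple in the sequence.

For the shade, repeats black → grey → white: black, grey, white, black → grey.
Second part goes 4, 2, 6, 8 → 14 (each term is the sum of the two before it).
Third part goes -9, -8, -14, -13 → -19 (alternating steps +1, −6, +1, −6, …).
Fourth part: −5 each step, so -12, -17, -22, -27 → -32.
Putting it together: [grey 14 -19 -32].

[grey 14 -19 -32]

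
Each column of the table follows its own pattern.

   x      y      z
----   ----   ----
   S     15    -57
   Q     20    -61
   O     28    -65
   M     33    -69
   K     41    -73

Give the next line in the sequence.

Column x goes S, Q, O, M, K → I (letters move back 2 places in the alphabet).
Column y goes 15, 20, 28, 33, 41 → 46 (alternating steps +5, +8, +5, +8, …).
Column z: −4 each step; -57, -61, -65, -69, -73 → -77.
So the next line is I  46  -77.

I  46  -77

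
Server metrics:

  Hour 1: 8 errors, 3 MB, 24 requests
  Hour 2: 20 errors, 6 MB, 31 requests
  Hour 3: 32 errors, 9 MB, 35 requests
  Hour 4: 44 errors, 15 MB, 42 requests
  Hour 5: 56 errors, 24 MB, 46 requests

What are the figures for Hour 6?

68 errors, 39 MB, 53 requests

Errors — +12 each step: 8, 20, 32, 44, 56 → 68.
MB: each term is the sum of the two before it; 3, 6, 9, 15, 24 → 39.
Requests: alternating steps +7, +4, +7, +4, …, so 24, 31, 35, 42, 46 → 53.
Putting it together: 68 errors, 39 MB, 53 requests.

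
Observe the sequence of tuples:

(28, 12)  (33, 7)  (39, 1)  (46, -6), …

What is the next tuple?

First entry: 28, 33, 39, 46 → 54 (differences are 5, 6, 7, … (increasing by 1 each time)).
Second entry: together with the first entry always sums to 40, so 12, 7, 1, -6 → -14.
Combining the parts gives (54, -14).

(54, -14)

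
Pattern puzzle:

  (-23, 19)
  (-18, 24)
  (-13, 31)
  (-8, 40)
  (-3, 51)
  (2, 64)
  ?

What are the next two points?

(7, 79), (12, 96)

First part goes -23, -18, -13, -8, -3, 2 → 7 → 12 (+5 each step).
Second part: 19, 24, 31, 40, 51, 64 → 79 → 96 (differences are 5, 7, 9, … (increasing by 2 each time)).
Putting the parts together: (7, 79) and then (12, 96).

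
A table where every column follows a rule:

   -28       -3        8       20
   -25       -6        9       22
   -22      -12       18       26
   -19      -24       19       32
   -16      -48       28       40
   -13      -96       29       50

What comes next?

-10  -192  38  62

First component: +3 each step, so -28, -25, -22, -19, -16, -13 → -10.
Second component: -3, -6, -12, -24, -48, -96 → -192 (×2 each step).
For the third component, alternating steps +1, +9, +1, +9, …: 8, 9, 18, 19, 28, 29 → 38.
Fourth component — differences are 2, 4, 6, … (increasing by 2 each time): 20, 22, 26, 32, 40, 50 → 62.
So the next line is -10  -192  38  62.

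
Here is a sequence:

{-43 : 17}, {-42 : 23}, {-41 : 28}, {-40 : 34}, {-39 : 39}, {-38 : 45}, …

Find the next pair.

{-37 : 50}

First value — +1 each step: -43, -42, -41, -40, -39, -38 → -37.
Second value: alternating steps +6, +5, +6, +5, …; 17, 23, 28, 34, 39, 45 → 50.
Putting it together: {-37 : 50}.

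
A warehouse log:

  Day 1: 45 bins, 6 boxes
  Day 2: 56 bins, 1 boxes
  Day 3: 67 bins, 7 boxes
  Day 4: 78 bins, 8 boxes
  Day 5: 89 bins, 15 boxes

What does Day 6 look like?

100 bins, 23 boxes

Bins: +11 each step, so 45, 56, 67, 78, 89 → 100.
Boxes goes 6, 1, 7, 8, 15 → 23 (each term is the sum of the two before it).
Putting it together: 100 bins, 23 boxes.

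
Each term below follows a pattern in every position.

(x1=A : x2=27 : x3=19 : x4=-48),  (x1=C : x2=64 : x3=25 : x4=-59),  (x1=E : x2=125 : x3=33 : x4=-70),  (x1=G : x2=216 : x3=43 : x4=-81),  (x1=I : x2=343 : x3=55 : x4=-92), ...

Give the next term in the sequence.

(x1=K : x2=512 : x3=69 : x4=-103)

X1: letters move forward 2 places in the alphabet, so A, C, E, G, I → K.
For the x2, perfect cubes: 3³, 4³, 5³, …: 27, 64, 125, 216, 343 → 512.
X3: differences are 6, 8, 10, … (increasing by 2 each time); 19, 25, 33, 43, 55 → 69.
X4: −11 each step, so -48, -59, -70, -81, -92 → -103.
So the next term is (x1=K : x2=512 : x3=69 : x4=-103).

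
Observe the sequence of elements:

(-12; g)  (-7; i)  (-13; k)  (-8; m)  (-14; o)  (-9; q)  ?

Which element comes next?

(-15; s)

First slot: alternating steps +5, −6, +5, −6, …; -12, -7, -13, -8, -14, -9 → -15.
Letter goes g, i, k, m, o, q → s (letters move forward 2 places in the alphabet).
Combining the parts gives (-15; s).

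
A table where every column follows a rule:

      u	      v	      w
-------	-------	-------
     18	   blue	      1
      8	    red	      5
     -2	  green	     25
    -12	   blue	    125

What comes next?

Column u goes 18, 8, -2, -12 → -22 (−10 each step).
Column v: repeats blue → red → green; blue, red, green, blue → red.
Column w: 1, 5, 25, 125 → 625 (×5 each step).
Putting it together: -22  red  625.

-22  red  625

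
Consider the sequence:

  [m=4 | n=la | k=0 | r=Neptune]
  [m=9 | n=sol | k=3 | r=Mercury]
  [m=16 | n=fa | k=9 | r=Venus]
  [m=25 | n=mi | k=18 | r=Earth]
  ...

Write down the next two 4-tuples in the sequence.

[m=36 | n=re | k=30 | r=Mars], [m=49 | n=do | k=45 | r=Jupiter]

M: perfect squares: 2², 3², 4², …; 4, 9, 16, 25 → 36 → 49.
N goes la, sol, fa, mi → re → do (runs backward through the solfège scale do→ti).
K — differences are 3, 6, 9, … (increasing by 3 each time): 0, 3, 9, 18 → 30 → 45.
R: Neptune, Mercury, Venus, Earth → Mars → Jupiter (runs through the planets Mercury→Neptune).
So the next two 4-tuples are [m=36 | n=re | k=30 | r=Mars] and [m=49 | n=do | k=45 | r=Jupiter].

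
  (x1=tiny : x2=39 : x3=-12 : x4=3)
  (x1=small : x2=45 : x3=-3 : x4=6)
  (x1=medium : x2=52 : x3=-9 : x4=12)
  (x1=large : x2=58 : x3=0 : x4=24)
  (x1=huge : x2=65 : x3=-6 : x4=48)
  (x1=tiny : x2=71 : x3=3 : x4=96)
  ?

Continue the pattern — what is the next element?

(x1=small : x2=78 : x3=-3 : x4=192)

X1: repeats tiny → small → medium → large → huge, so tiny, small, medium, large, huge, tiny → small.
X2 goes 39, 45, 52, 58, 65, 71 → 78 (alternating steps +6, +7, +6, +7, …).
For the x3, alternating steps +9, −6, +9, −6, …: -12, -3, -9, 0, -6, 3 → -3.
X4: ×2 each step, so 3, 6, 12, 24, 48, 96 → 192.
Putting it together: (x1=small : x2=78 : x3=-3 : x4=192).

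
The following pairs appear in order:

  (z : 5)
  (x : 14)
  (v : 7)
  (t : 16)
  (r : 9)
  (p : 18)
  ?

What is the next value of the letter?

n

Letter: z, x, v, t, r, p → n (letters move back 2 places in the alphabet).
Second coordinate goes 5, 14, 7, 16, 9, 18 → 11 (alternating steps +9, −7, +9, −7, …).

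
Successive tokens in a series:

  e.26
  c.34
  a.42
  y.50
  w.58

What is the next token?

Letter — letters move back 2 places in the alphabet, wrapping A→Z: e, c, a, y, w → u.
Second component: +8 each step; 26, 34, 42, 50, 58 → 66.
Combining the parts gives u.66.

u.66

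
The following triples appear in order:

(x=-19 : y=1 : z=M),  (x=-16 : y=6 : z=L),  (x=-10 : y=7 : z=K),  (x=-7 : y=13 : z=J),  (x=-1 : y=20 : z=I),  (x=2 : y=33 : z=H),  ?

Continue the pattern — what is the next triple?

X: -19, -16, -10, -7, -1, 2 → 8 (alternating steps +3, +6, +3, +6, …).
Y — each term is the sum of the two before it: 1, 6, 7, 13, 20, 33 → 53.
Z: letters move back 1 place in the alphabet, so M, L, K, J, I, H → G.
Combining the parts gives (x=8 : y=53 : z=G).

(x=8 : y=53 : z=G)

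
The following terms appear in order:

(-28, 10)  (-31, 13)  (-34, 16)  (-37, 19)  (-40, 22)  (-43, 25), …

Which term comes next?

First component: −3 each step; -28, -31, -34, -37, -40, -43 → -46.
Second component goes 10, 13, 16, 19, 22, 25 → 28 (together with the first component always sums to -18).
Combining the parts gives (-46, 28).

(-46, 28)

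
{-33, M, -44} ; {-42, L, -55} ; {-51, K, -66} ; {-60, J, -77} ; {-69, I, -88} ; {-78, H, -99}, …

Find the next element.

First entry — −9 each step: -33, -42, -51, -60, -69, -78 → -87.
Letter — letters move back 1 place in the alphabet: M, L, K, J, I, H → G.
Third entry: −11 each step; -44, -55, -66, -77, -88, -99 → -110.
So the next element is {-87, G, -110}.

{-87, G, -110}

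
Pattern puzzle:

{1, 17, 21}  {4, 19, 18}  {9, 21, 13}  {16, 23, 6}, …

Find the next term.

First coordinate: perfect squares: 1², 2², 3², …, so 1, 4, 9, 16 → 25.
Second coordinate: +2 each step; 17, 19, 21, 23 → 25.
Third coordinate goes 21, 18, 13, 6 → -3 (together with the first coordinate always sums to 22).
Combining the parts gives {25, 25, -3}.

{25, 25, -3}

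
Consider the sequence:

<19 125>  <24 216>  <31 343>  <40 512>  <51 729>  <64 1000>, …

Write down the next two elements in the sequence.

First component: differences are 5, 7, 9, … (increasing by 2 each time), so 19, 24, 31, 40, 51, 64 → 79 → 96.
Second component: 125, 216, 343, 512, 729, 1000 → 1331 → 1728 (perfect cubes: 5³, 6³, 7³, …).
So the next two elements are <79 1331> and <96 1728>.

<79 1331>, <96 1728>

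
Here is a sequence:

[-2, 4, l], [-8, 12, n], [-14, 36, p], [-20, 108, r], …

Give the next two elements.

[-26, 324, t], [-32, 972, v]

First component goes -2, -8, -14, -20 → -26 → -32 (−6 each step).
For the second component, ×3 each step: 4, 12, 36, 108 → 324 → 972.
Letter: l, n, p, r → t → v (letters move forward 2 places in the alphabet).
Putting the parts together: [-26, 324, t] and then [-32, 972, v].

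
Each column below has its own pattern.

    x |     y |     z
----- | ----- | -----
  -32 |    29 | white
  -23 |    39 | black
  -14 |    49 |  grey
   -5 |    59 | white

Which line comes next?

4  69  black

Column x: -32, -23, -14, -5 → 4 (+9 each step).
Column y: 29, 39, 49, 59 → 69 (+10 each step).
Column z: repeats white → black → grey; white, black, grey, white → black.
Putting it together: 4  69  black.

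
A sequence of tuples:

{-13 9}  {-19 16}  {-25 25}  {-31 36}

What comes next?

For the first part, −6 each step: -13, -19, -25, -31 → -37.
Second part: perfect squares: 3², 4², 5², …; 9, 16, 25, 36 → 49.
So the next tuple is {-37 49}.

{-37 49}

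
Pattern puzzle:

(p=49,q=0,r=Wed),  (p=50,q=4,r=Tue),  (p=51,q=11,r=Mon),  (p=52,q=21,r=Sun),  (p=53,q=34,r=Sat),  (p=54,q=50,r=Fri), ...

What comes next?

P: 49, 50, 51, 52, 53, 54 → 55 (+1 each step).
Q — differences are 4, 7, 10, … (increasing by 3 each time): 0, 4, 11, 21, 34, 50 → 69.
R goes Wed, Tue, Mon, Sun, Sat, Fri → Thu (runs backward through the weekdays Mon→Sun).
Combining the parts gives (p=55,q=69,r=Thu).

(p=55,q=69,r=Thu)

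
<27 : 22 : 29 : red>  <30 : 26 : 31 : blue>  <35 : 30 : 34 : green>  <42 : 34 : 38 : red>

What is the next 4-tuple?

First entry: differences are 3, 5, 7, … (increasing by 2 each time); 27, 30, 35, 42 → 51.
Second entry — +4 each step: 22, 26, 30, 34 → 38.
Third entry — differences are 2, 3, 4, … (increasing by 1 each time): 29, 31, 34, 38 → 43.
Colour — repeats red → blue → green: red, blue, green, red → blue.
So the next 4-tuple is <51 : 38 : 43 : blue>.

<51 : 38 : 43 : blue>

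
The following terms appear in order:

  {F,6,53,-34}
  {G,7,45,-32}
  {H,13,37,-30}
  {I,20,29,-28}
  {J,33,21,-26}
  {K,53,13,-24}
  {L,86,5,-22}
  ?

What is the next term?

Letter: letters move forward 1 place in the alphabet; F, G, H, I, J, K, L → M.
Second part — each term is the sum of the two before it: 6, 7, 13, 20, 33, 53, 86 → 139.
Third part: 53, 45, 37, 29, 21, 13, 5 → -3 (−8 each step).
For the fourth part, +2 each step: -34, -32, -30, -28, -26, -24, -22 → -20.
So the next term is {M,139,-3,-20}.

{M,139,-3,-20}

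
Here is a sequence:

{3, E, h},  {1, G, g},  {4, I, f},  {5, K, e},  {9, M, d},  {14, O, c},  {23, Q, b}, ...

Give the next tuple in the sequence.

{37, S, a}

First coordinate: each term is the sum of the two before it, so 3, 1, 4, 5, 9, 14, 23 → 37.
First letter: letters move forward 2 places in the alphabet; E, G, I, K, M, O, Q → S.
Second letter: letters move back 1 place in the alphabet, so h, g, f, e, d, c, b → a.
Combining the parts gives {37, S, a}.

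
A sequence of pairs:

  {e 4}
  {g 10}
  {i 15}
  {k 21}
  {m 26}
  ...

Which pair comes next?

{o 32}

For the letter, letters move forward 2 places in the alphabet: e, g, i, k, m → o.
For the second slot, alternating steps +6, +5, +6, +5, …: 4, 10, 15, 21, 26 → 32.
Putting it together: {o 32}.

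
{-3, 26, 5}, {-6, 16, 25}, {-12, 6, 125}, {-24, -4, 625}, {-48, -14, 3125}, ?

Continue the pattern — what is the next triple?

First value: ×2 each step, so -3, -6, -12, -24, -48 → -96.
For the second value, −10 each step: 26, 16, 6, -4, -14 → -24.
Third value — ×5 each step: 5, 25, 125, 625, 3125 → 15625.
Putting it together: {-96, -24, 15625}.

{-96, -24, 15625}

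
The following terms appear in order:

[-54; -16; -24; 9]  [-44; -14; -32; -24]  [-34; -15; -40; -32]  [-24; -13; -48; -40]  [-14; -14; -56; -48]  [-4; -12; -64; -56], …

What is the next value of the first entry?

6

First entry: +10 each step; -54, -44, -34, -24, -14, -4 → 6.
Second entry — alternating steps +2, −1, +2, −1, …: -16, -14, -15, -13, -14, -12 → -13.
For the third entry, −8 each step: -24, -32, -40, -48, -56, -64 → -72.
For the fourth entry, always the previous value of the third entry: 9, -24, -32, -40, -48, -56 → -64.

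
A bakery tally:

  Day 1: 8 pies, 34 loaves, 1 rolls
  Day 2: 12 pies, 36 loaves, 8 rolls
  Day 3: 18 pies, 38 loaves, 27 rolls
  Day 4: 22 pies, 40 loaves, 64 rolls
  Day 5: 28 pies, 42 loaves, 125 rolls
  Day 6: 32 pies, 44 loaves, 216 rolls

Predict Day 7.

38 pies, 46 loaves, 343 rolls

For the pies, alternating steps +4, +6, +4, +6, …: 8, 12, 18, 22, 28, 32 → 38.
Loaves: +2 each step, so 34, 36, 38, 40, 42, 44 → 46.
Rolls: perfect cubes: 1³, 2³, 3³, …; 1, 8, 27, 64, 125, 216 → 343.
Combining the parts gives 38 pies, 46 loaves, 343 rolls.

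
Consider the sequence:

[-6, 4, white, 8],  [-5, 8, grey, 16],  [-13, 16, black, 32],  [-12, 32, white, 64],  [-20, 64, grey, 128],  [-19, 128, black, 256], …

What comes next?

First part goes -6, -5, -13, -12, -20, -19 → -27 (alternating steps +1, −8, +1, −8, …).
For the second part, ×2 each step: 4, 8, 16, 32, 64, 128 → 256.
For the shade, repeats white → grey → black: white, grey, black, white, grey, black → white.
Fourth part — always 2 × the second part: 8, 16, 32, 64, 128, 256 → 512.
Combining the parts gives [-27, 256, white, 512].

[-27, 256, white, 512]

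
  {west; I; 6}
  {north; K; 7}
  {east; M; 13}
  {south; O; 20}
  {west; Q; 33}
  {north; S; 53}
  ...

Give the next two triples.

Direction: repeats west → north → east → south, so west, north, east, south, west, north → east → south.
Letter goes I, K, M, O, Q, S → U → W (letters move forward 2 places in the alphabet).
Third entry — each term is the sum of the two before it: 6, 7, 13, 20, 33, 53 → 86 → 139.
Putting the parts together: {east; U; 86} and then {south; W; 139}.

{east; U; 86}, {south; W; 139}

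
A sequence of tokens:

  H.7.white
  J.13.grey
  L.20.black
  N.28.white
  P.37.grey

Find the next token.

R.47.black

Letter — letters move forward 2 places in the alphabet: H, J, L, N, P → R.
For the second component, differences are 6, 7, 8, … (increasing by 1 each time): 7, 13, 20, 28, 37 → 47.
Shade: repeats white → grey → black; white, grey, black, white, grey → black.
Combining the parts gives R.47.black.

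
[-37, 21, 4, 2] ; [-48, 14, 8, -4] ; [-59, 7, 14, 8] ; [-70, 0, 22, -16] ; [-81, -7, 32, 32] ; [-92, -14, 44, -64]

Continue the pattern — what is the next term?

First entry: -37, -48, -59, -70, -81, -92 → -103 (−11 each step).
Second entry — −7 each step: 21, 14, 7, 0, -7, -14 → -21.
Third entry goes 4, 8, 14, 22, 32, 44 → 58 (differences are 4, 6, 8, … (increasing by 2 each time)).
Fourth entry goes 2, -4, 8, -16, 32, -64 → 128 (×(-2) each step).
Combining the parts gives [-103, -21, 58, 128].

[-103, -21, 58, 128]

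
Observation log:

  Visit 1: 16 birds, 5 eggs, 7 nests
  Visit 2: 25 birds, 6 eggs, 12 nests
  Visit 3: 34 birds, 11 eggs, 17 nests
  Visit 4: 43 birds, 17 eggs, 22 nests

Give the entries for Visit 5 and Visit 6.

Birds — +9 each step: 16, 25, 34, 43 → 52 → 61.
For the eggs, each term is the sum of the two before it: 5, 6, 11, 17 → 28 → 45.
Nests: +5 each step, so 7, 12, 17, 22 → 27 → 32.
Putting the parts together: 52 birds, 28 eggs, 27 nests and then 61 birds, 45 eggs, 32 nests.

52 birds, 28 eggs, 27 nests; 61 birds, 45 eggs, 32 nests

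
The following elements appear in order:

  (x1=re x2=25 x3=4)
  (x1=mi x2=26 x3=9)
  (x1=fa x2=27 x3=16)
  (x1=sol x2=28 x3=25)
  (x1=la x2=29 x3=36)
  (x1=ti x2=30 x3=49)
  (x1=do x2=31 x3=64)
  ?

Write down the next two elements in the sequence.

X1: runs through the solfège scale do→ti, so re, mi, fa, sol, la, ti, do → re → mi.
X2 — +1 each step: 25, 26, 27, 28, 29, 30, 31 → 32 → 33.
X3: perfect squares: 2², 3², 4², …, so 4, 9, 16, 25, 36, 49, 64 → 81 → 100.
Putting the parts together: (x1=re x2=32 x3=81) and then (x1=mi x2=33 x3=100).

(x1=re x2=32 x3=81), (x1=mi x2=33 x3=100)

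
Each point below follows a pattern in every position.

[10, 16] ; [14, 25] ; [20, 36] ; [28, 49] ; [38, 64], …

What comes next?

First entry goes 10, 14, 20, 28, 38 → 50 (differences are 4, 6, 8, … (increasing by 2 each time)).
Second entry: perfect squares: 4², 5², 6², …, so 16, 25, 36, 49, 64 → 81.
So the next point is [50, 81].

[50, 81]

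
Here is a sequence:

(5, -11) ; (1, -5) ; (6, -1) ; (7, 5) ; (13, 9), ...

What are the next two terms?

(20, 15), (33, 19)

First value: each term is the sum of the two before it; 5, 1, 6, 7, 13 → 20 → 33.
Second value: alternating steps +6, +4, +6, +4, …; -11, -5, -1, 5, 9 → 15 → 19.
So the next two terms are (20, 15) and (33, 19).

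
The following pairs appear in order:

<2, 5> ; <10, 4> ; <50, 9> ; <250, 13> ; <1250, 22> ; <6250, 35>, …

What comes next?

<31250, 57>

For the first entry, ×5 each step: 2, 10, 50, 250, 1250, 6250 → 31250.
For the second entry, each term is the sum of the two before it: 5, 4, 9, 13, 22, 35 → 57.
Putting it together: <31250, 57>.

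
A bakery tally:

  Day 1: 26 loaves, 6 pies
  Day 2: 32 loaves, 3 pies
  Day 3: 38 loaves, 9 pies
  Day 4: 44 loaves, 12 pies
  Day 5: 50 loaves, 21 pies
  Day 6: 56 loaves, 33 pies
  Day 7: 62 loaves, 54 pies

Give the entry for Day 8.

68 loaves, 87 pies

For the loaves, +6 each step: 26, 32, 38, 44, 50, 56, 62 → 68.
Pies: each term is the sum of the two before it; 6, 3, 9, 12, 21, 33, 54 → 87.
So the next line is 68 loaves, 87 pies.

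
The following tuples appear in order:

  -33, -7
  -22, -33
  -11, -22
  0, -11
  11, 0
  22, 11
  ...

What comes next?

First value: +11 each step; -33, -22, -11, 0, 11, 22 → 33.
Second value: -7, -33, -22, -11, 0, 11 → 22 (always the previous value of the first value).
Putting it together: 33, 22.

33, 22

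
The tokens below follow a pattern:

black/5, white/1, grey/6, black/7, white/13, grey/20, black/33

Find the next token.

Shade goes black, white, grey, black, white, grey, black → white (repeats black → white → grey).
For the second component, each term is the sum of the two before it: 5, 1, 6, 7, 13, 20, 33 → 53.
Combining the parts gives white/53.

white/53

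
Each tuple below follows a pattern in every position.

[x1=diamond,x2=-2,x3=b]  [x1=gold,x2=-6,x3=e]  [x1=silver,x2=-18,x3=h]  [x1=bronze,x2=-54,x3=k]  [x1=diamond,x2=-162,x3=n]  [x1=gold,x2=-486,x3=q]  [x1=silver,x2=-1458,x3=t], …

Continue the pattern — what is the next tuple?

[x1=bronze,x2=-4374,x3=w]

For the x1, repeats diamond → gold → silver → bronze: diamond, gold, silver, bronze, diamond, gold, silver → bronze.
X2: -2, -6, -18, -54, -162, -486, -1458 → -4374 (×3 each step).
For the x3, letters move forward 3 places in the alphabet: b, e, h, k, n, q, t → w.
Putting it together: [x1=bronze,x2=-4374,x3=w].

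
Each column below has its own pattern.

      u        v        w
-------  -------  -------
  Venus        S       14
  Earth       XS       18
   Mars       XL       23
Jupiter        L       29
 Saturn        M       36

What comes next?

Uranus  S  44

Column u: runs through the planets Mercury→Neptune, so Venus, Earth, Mars, Jupiter, Saturn → Uranus.
Column v: runs backward through clothing sizes XS→XL; S, XS, XL, L, M → S.
Column w — differences are 4, 5, 6, … (increasing by 1 each time): 14, 18, 23, 29, 36 → 44.
Combining the parts gives Uranus  S  44.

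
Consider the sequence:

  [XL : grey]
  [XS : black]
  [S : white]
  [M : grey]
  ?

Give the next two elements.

Size: XL, XS, S, M → L → XL (runs through clothing sizes XS→XL).
Shade: repeats grey → black → white, so grey, black, white, grey → black → white.
Putting the parts together: [L : black] and then [XL : white].

[L : black], [XL : white]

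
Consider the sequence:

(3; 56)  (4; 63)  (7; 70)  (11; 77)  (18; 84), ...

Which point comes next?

First value: 3, 4, 7, 11, 18 → 29 (each term is the sum of the two before it).
Second value goes 56, 63, 70, 77, 84 → 91 (+7 each step).
Putting it together: (29; 91).

(29; 91)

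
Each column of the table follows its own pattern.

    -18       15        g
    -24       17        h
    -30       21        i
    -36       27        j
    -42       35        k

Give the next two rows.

First component goes -18, -24, -30, -36, -42 → -48 → -54 (−6 each step).
Second component — differences are 2, 4, 6, … (increasing by 2 each time): 15, 17, 21, 27, 35 → 45 → 57.
Letter — letters move forward 1 place in the alphabet: g, h, i, j, k → l → m.
So the next two rows are -48  45  l and -54  57  m.

-48  45  l; -54  57  m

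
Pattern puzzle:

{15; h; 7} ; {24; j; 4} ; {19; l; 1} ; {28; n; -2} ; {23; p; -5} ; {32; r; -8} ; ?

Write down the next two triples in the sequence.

For the first part, alternating steps +9, −5, +9, −5, …: 15, 24, 19, 28, 23, 32 → 27 → 36.
Letter: letters move forward 2 places in the alphabet, so h, j, l, n, p, r → t → v.
Third part: 7, 4, 1, -2, -5, -8 → -11 → -14 (−3 each step).
Putting the parts together: {27; t; -11} and then {36; v; -14}.

{27; t; -11}, {36; v; -14}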